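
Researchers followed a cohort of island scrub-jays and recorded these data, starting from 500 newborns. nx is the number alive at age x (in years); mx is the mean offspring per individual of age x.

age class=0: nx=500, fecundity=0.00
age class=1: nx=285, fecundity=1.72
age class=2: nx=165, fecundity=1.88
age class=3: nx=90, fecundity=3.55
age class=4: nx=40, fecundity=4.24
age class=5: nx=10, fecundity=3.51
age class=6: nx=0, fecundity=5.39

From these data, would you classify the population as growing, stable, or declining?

lx = nx/n0 = nx/500: 1, 0.57, 0.33, 0.18, 0.08, 0.02, 0
R0 = Σ lx·mx = 0 + 0.9804 + 0.6204 + 0.639 + 0.3392 + 0.0702 + 0 = 2.6492
R0 > 1, so the population is growing.

growing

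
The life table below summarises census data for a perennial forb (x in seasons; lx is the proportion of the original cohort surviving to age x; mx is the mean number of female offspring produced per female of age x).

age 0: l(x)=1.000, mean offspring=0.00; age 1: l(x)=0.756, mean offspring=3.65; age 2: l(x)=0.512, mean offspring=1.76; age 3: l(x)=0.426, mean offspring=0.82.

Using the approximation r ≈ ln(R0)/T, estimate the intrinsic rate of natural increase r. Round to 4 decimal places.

R0 = Σ lx·mx = 0 + 2.7594 + 0.90112 + 0.34932 = 4.00984
Σ x·lx·mx = 5.6096; T = 5.6096/4.00984 = 1.39896…
r ≈ ln(R0)/T = ln(4.00984)/1.39896… = 0.992704… → 0.9927

0.9927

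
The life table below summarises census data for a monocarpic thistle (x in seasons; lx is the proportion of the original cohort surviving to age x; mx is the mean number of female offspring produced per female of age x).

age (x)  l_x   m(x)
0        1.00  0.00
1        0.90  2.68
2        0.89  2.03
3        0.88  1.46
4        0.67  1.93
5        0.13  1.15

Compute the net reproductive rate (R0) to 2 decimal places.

6.95

lx·mx by age: 0, 2.412, 1.8067, 1.2848, 1.2931, 0.1495
R0 = Σ lx·mx = 6.9461 → 6.95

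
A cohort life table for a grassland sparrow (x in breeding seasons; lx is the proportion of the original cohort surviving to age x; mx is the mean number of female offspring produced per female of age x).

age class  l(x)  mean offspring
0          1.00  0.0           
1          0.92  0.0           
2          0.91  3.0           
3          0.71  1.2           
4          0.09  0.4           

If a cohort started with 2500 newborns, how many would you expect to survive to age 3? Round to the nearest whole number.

Expected survivors = N0 · l_3 = 2500 × 0.71 = 1775 → 1775

1775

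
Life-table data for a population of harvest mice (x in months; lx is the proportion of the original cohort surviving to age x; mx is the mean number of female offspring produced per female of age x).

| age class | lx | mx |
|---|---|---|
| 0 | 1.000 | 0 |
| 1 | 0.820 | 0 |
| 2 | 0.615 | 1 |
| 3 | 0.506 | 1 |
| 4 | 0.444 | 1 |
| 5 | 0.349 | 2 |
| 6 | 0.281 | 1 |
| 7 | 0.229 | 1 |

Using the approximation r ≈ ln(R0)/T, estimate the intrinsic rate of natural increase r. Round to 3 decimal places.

0.250

R0 = Σ lx·mx = 0 + 0 + 0.615 + 0.506 + 0.444 + 0.698 + 0.281 + 0.229 = 2.773
Σ x·lx·mx = 11.303; T = 11.303/2.773 = 4.07609…
r ≈ ln(R0)/T = ln(2.773)/4.07609… = 0.25022… → 0.250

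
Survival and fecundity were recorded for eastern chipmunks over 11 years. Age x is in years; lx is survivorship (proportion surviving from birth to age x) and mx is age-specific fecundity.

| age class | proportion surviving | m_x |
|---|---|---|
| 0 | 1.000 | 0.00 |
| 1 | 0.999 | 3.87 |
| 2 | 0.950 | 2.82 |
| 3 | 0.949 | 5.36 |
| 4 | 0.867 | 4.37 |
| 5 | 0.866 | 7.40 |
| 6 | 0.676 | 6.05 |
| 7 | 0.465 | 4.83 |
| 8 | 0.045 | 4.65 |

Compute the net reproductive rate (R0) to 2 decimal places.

lx·mx by age: 0, 3.86613, 2.679, 5.08664, 3.78879, 6.4084, 4.0898, 2.24595, 0.20925
R0 = Σ lx·mx = 28.37396 → 28.37

28.37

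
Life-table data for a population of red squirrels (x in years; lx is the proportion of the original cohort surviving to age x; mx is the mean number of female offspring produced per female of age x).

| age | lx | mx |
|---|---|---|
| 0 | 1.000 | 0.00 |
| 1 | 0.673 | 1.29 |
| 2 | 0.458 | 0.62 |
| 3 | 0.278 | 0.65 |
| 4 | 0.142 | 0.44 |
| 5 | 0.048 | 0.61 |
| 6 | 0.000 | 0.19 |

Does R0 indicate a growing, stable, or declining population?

growing

R0 = Σ lx·mx = 0 + 0.86817 + 0.28396 + 0.1807 + 0.06248 + 0.02928 + 0 = 1.42459
R0 > 1, so the population is growing.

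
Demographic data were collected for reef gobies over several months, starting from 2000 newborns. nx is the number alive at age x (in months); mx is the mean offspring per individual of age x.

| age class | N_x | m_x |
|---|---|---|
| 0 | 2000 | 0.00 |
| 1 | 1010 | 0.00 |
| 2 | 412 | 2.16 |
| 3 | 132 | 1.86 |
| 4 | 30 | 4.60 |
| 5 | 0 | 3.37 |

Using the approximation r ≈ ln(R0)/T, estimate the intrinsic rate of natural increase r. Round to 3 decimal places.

lx = nx/n0 = nx/2000: 1, 0.505, 0.206, 0.066, 0.015, 0
R0 = Σ lx·mx = 0 + 0 + 0.44496 + 0.12276 + 0.069 + 0 = 0.63672
Σ x·lx·mx = 1.5342; T = 1.5342/0.63672 = 2.40954…
r ≈ ln(R0)/T = ln(0.63672)/2.40954… = -0.18735… → -0.187

-0.187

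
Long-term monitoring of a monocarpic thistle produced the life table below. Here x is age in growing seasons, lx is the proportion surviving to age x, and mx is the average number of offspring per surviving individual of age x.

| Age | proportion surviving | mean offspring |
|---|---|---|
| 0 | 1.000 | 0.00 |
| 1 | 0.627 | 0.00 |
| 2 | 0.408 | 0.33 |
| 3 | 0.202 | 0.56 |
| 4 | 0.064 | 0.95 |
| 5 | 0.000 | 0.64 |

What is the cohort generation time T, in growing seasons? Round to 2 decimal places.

2.76

lx·mx: 0, 0, 0.13464, 0.11312, 0.0608, 0 → R0 = 0.30856
x·lx·mx: 0, 0, 0.26928, 0.33936, 0.2432, 0 → Σ = 0.85184
T = 0.85184 / 0.30856 = 2.760695… → 2.76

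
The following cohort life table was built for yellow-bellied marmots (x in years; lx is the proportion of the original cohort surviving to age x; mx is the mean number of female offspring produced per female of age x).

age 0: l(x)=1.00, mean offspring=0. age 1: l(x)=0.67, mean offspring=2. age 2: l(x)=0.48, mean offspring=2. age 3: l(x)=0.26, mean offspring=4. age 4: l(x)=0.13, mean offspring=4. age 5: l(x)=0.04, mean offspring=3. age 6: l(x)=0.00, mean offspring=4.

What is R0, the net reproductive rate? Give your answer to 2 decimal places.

3.98

lx·mx by age: 0, 1.34, 0.96, 1.04, 0.52, 0.12, 0
R0 = Σ lx·mx = 3.98 → 3.98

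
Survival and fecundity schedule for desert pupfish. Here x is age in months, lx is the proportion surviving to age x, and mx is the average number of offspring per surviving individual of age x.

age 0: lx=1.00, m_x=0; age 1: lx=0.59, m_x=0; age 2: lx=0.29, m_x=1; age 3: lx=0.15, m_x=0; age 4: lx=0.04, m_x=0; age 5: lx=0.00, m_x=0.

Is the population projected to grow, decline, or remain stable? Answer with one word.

declining

R0 = Σ lx·mx = 0 + 0 + 0.29 + 0 + 0 + 0 = 0.29
R0 < 1, so the population is declining.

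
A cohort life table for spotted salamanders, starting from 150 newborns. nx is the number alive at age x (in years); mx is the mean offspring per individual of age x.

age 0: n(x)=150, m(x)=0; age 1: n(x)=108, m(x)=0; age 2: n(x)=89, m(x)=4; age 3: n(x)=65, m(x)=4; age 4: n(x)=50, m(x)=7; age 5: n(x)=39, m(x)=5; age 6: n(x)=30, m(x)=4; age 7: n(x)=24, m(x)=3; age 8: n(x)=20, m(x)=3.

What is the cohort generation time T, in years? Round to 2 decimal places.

lx = nx/n0 = nx/150: 1, 0.72, 0.59333…, 0.43333…, 0.33333…, 0.26, 0.2, 0.16, 0.13333…
lx·mx: 0, 0, 2.373333…, 1.733333…, 2.333333…, 1.3, 0.8, 0.48, 0.4… → R0 = 9.42…
x·lx·mx: 0, 0, 4.746667…, 5.2…, 9.333333…, 6.5, 4.8, 3.36, 3.2… → Σ = 37.14…
T = 37.14… / 9.42… = 3.942675… → 3.94

3.94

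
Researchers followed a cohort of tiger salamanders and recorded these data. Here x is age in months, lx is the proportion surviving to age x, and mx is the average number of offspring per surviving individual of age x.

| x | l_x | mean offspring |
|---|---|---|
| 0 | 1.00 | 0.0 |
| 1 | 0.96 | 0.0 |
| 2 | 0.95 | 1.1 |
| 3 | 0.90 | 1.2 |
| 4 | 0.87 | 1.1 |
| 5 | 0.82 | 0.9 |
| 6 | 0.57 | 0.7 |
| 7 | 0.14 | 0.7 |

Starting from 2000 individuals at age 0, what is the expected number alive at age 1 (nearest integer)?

Expected survivors = N0 · l_1 = 2000 × 0.96 = 1920 → 1920

1920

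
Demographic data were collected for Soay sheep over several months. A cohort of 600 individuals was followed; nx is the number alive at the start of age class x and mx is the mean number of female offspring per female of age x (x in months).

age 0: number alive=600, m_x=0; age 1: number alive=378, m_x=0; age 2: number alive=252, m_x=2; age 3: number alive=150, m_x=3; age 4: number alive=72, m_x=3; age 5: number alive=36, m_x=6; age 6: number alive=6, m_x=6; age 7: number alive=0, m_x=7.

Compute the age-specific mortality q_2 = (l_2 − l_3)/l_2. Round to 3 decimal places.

0.405

lx = nx/n0 = nx/600: 1, 0.63, 0.42, 0.25, 0.12, 0.06, 0.01, 0
q_2 = (l_2 − l_3) / l_2 = (0.42 − 0.25) / 0.42
     = 0.17 / 0.42 = 0.404762… → 0.405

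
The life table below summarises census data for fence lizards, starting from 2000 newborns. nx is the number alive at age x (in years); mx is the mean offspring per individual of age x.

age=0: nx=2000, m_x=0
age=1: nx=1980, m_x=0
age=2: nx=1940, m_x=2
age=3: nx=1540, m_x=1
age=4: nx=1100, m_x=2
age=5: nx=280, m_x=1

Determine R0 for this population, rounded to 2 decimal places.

lx = nx/n0 = nx/2000: 1, 0.99, 0.97, 0.77, 0.55, 0.14
lx·mx by age: 0, 0, 1.94, 0.77, 1.1, 0.14
R0 = Σ lx·mx = 3.95 → 3.95

3.95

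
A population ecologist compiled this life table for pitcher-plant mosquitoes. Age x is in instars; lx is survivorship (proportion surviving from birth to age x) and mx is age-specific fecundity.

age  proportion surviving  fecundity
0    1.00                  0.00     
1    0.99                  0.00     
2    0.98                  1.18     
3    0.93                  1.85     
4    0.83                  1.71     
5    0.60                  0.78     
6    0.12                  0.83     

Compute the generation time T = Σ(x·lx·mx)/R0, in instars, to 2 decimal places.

3.31

lx·mx: 0, 0, 1.1564, 1.7205, 1.4193, 0.468, 0.0996 → R0 = 4.8638
x·lx·mx: 0, 0, 2.3128, 5.1615, 5.6772, 2.34, 0.5976 → Σ = 16.0891
T = 16.0891 / 4.8638 = 3.307928… → 3.31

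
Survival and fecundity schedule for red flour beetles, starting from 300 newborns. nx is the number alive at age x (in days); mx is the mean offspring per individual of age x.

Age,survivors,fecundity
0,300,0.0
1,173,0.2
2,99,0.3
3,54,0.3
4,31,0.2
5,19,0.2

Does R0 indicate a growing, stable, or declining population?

lx = nx/n0 = nx/300: 1, 0.57667…, 0.33, 0.18, 0.10333…, 0.06333…
R0 = Σ lx·mx = 0 + 0.115333… + 0.099 + 0.054 + 0.020667… + 0.012667… = 0.301667…
R0 < 1, so the population is declining.

declining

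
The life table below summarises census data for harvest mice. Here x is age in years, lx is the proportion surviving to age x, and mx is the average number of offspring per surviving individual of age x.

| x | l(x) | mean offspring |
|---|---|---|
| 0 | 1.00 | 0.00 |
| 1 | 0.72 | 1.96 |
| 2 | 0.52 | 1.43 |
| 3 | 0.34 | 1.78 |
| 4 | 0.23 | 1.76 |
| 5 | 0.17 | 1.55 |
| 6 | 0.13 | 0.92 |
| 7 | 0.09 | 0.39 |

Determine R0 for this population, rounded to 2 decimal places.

lx·mx by age: 0, 1.4112, 0.7436, 0.6052, 0.4048, 0.2635, 0.1196, 0.0351
R0 = Σ lx·mx = 3.583 → 3.58

3.58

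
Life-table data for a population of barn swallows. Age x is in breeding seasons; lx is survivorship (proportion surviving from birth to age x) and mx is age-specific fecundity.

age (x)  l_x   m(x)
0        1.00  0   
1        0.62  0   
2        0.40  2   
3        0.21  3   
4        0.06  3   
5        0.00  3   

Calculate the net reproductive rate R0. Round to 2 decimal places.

1.61

lx·mx by age: 0, 0, 0.8, 0.63, 0.18, 0
R0 = Σ lx·mx = 1.61 → 1.61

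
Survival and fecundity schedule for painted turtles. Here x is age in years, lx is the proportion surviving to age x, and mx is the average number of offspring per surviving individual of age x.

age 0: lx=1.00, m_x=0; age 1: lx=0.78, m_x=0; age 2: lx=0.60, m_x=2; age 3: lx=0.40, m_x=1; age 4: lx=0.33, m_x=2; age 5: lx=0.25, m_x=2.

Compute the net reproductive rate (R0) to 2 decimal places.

lx·mx by age: 0, 0, 1.2, 0.4, 0.66, 0.5
R0 = Σ lx·mx = 2.76 → 2.76

2.76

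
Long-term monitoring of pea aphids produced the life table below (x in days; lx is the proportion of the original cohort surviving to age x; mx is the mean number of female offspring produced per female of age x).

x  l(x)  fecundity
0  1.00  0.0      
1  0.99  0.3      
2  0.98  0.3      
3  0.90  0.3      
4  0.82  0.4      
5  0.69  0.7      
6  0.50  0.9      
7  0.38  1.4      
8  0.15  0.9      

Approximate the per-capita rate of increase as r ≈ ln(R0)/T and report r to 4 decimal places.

0.2213

R0 = Σ lx·mx = 0 + 0.297 + 0.294 + 0.27 + 0.328 + 0.483 + 0.45 + 0.532 + 0.135 = 2.789
Σ x·lx·mx = 12.926; T = 12.926/2.789 = 4.63464…
r ≈ ln(R0)/T = ln(2.789)/4.63464… = 0.221308… → 0.2213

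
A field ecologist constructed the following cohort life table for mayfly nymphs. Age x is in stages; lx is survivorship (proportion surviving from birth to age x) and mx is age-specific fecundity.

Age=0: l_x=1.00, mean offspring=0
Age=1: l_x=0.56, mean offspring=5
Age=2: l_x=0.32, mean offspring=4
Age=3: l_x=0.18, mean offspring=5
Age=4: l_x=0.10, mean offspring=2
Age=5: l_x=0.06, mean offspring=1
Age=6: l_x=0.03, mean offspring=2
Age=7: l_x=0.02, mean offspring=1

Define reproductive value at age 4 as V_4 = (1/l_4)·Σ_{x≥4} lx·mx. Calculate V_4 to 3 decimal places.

lx·mx for x ≥ 4: 0.2, 0.06, 0.06, 0.02 → sum = 0.34
V_4 = 0.34 / l_4 = 0.34 / 0.1 = 3.4 → 3.400

3.400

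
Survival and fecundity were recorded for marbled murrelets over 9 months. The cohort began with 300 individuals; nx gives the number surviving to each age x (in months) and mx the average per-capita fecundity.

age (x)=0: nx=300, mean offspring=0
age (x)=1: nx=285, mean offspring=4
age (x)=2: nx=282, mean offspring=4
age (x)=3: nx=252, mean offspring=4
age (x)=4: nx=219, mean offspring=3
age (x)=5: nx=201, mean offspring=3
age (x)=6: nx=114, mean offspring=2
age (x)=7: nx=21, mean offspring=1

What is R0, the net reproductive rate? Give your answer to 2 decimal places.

15.95

lx = nx/n0 = nx/300: 1, 0.95, 0.94, 0.84, 0.73, 0.67, 0.38, 0.07
lx·mx by age: 0, 3.8, 3.76, 3.36, 2.19, 2.01, 0.76, 0.07
R0 = Σ lx·mx = 15.95 → 15.95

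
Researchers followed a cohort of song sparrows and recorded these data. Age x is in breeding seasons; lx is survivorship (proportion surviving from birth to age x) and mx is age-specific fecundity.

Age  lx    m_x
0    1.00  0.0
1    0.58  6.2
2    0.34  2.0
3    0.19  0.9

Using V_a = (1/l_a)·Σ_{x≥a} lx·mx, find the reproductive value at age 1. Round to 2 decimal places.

7.67

lx·mx for x ≥ 1: 3.596, 0.68, 0.171 → sum = 4.447
V_1 = 4.447 / l_1 = 4.447 / 0.58 = 7.667241… → 7.67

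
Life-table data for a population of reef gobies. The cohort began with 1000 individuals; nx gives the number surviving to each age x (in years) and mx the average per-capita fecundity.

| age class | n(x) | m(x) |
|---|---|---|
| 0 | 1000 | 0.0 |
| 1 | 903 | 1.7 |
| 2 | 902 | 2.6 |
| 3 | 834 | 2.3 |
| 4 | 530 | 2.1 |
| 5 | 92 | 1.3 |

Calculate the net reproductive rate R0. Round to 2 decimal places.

7.03

lx = nx/n0 = nx/1000: 1, 0.903, 0.902, 0.834, 0.53, 0.092
lx·mx by age: 0, 1.5351, 2.3452, 1.9182, 1.113, 0.1196
R0 = Σ lx·mx = 7.0311 → 7.03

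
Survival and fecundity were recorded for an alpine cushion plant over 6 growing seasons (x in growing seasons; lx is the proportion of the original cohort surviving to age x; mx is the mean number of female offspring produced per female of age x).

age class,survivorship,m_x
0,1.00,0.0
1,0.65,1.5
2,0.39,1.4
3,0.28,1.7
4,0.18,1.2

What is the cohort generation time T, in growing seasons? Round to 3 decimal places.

1.970

lx·mx: 0, 0.975, 0.546, 0.476, 0.216 → R0 = 2.213
x·lx·mx: 0, 0.975, 1.092, 1.428, 0.864 → Σ = 4.359
T = 4.359 / 2.213 = 1.969724… → 1.970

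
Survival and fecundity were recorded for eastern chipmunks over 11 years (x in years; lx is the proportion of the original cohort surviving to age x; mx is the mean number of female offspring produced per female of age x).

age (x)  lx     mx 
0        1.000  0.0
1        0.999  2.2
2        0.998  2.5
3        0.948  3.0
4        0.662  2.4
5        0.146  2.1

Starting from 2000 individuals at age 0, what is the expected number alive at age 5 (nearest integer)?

292

Expected survivors = N0 · l_5 = 2000 × 0.146 = 292 → 292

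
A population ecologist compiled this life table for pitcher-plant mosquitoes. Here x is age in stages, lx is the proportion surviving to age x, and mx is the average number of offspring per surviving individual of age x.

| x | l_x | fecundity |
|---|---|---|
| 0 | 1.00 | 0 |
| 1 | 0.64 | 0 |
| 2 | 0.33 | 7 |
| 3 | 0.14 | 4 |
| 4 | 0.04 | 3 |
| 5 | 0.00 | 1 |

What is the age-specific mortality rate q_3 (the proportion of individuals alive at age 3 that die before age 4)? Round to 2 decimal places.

q_3 = (l_3 − l_4) / l_3 = (0.14 − 0.04) / 0.14
     = 0.1 / 0.14 = 0.714286… → 0.71

0.71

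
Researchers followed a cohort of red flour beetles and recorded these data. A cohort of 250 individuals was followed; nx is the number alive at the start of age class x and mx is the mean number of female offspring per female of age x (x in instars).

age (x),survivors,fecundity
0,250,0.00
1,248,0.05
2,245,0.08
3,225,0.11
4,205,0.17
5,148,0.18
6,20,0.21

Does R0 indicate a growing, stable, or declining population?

declining

lx = nx/n0 = nx/250: 1, 0.992, 0.98, 0.9, 0.82, 0.592, 0.08
R0 = Σ lx·mx = 0 + 0.0496 + 0.0784 + 0.099 + 0.1394 + 0.10656 + 0.0168 = 0.48976
R0 < 1, so the population is declining.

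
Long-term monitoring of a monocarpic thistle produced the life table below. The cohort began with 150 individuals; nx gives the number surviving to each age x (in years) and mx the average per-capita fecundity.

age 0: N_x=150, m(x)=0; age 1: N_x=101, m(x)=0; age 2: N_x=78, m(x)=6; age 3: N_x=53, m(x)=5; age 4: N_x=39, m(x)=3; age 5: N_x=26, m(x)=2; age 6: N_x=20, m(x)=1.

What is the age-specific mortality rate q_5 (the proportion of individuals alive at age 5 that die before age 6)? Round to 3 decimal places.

0.231

lx = nx/n0 = nx/150: 1, 0.67333…, 0.52, 0.35333…, 0.26, 0.17333…, 0.13333…
q_5 = (l_5 − l_6) / l_5 = (0.173333… − 0.133333…) / 0.173333…
     = 0.04… / 0.173333… = 0.230769… → 0.231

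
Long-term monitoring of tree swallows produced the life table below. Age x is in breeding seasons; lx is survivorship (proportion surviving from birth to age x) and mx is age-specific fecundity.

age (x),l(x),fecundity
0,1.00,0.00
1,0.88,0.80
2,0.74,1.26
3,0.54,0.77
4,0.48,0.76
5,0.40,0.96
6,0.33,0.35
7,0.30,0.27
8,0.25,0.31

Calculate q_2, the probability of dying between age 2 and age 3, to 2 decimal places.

0.27

q_2 = (l_2 − l_3) / l_2 = (0.74 − 0.54) / 0.74
     = 0.2 / 0.74 = 0.27027… → 0.27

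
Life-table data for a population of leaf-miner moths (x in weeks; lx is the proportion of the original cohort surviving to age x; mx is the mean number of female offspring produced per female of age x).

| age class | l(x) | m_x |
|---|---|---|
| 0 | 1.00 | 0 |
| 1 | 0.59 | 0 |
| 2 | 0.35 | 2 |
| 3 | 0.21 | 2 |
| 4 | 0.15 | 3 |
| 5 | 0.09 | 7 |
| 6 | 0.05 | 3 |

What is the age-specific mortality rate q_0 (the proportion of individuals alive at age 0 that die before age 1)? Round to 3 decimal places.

q_0 = (l_0 − l_1) / l_0 = (1 − 0.59) / 1
     = 0.41 / 1 = 0.41 → 0.410

0.410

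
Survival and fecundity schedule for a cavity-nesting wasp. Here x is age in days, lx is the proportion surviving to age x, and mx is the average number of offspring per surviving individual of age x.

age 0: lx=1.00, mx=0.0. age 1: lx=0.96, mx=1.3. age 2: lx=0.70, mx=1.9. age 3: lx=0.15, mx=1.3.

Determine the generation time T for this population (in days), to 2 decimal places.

lx·mx: 0, 1.248, 1.33, 0.195 → R0 = 2.773
x·lx·mx: 0, 1.248, 2.66, 0.585 → Σ = 4.493
T = 4.493 / 2.773 = 1.620267… → 1.62

1.62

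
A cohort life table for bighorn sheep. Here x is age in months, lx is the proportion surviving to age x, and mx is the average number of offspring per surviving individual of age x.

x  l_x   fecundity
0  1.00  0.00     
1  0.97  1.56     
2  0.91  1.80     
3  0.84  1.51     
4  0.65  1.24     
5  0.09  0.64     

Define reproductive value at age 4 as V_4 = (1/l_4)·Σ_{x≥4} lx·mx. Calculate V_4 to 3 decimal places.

lx·mx for x ≥ 4: 0.806, 0.0576 → sum = 0.8636
V_4 = 0.8636 / l_4 = 0.8636 / 0.65 = 1.328615… → 1.329

1.329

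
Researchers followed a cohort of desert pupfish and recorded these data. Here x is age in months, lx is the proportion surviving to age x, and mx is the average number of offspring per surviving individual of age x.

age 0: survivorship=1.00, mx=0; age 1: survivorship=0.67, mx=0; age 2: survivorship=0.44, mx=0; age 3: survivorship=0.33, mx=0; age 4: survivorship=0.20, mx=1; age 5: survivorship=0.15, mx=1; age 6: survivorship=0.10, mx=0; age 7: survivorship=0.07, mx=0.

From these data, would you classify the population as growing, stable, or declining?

declining

R0 = Σ lx·mx = 0 + 0 + 0 + 0 + 0.2 + 0.15 + 0 + 0 = 0.35
R0 < 1, so the population is declining.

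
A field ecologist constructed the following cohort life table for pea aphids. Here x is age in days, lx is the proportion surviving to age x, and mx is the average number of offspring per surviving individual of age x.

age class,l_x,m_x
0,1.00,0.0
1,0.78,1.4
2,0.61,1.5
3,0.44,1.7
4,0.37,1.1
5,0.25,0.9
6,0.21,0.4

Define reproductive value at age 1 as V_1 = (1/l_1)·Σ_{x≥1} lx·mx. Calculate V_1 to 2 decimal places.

4.45

lx·mx for x ≥ 1: 1.092, 0.915, 0.748, 0.407, 0.225, 0.084 → sum = 3.471
V_1 = 3.471 / l_1 = 3.471 / 0.78 = 4.45 → 4.45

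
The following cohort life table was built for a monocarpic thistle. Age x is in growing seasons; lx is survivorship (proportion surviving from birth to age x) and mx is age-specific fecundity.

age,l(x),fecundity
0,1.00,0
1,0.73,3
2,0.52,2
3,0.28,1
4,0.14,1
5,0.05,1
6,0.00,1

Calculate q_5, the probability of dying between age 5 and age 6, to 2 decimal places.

q_5 = (l_5 − l_6) / l_5 = (0.05 − 0) / 0.05
     = 0.05 / 0.05 = 1 → 1.00

1.00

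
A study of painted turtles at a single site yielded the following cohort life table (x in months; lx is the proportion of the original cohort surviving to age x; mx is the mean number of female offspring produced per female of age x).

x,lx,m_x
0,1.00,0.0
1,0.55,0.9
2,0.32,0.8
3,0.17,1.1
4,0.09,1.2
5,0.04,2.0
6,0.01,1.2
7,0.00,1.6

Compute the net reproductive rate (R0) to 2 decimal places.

lx·mx by age: 0, 0.495, 0.256, 0.187, 0.108, 0.08, 0.012, 0
R0 = Σ lx·mx = 1.138 → 1.14

1.14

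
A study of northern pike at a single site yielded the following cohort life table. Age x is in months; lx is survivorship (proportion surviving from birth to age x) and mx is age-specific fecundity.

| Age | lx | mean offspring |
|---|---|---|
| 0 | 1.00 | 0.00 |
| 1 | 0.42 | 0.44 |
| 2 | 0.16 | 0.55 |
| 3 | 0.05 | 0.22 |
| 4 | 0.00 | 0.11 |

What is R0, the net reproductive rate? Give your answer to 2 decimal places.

lx·mx by age: 0, 0.1848, 0.088, 0.011, 0
R0 = Σ lx·mx = 0.2838 → 0.28

0.28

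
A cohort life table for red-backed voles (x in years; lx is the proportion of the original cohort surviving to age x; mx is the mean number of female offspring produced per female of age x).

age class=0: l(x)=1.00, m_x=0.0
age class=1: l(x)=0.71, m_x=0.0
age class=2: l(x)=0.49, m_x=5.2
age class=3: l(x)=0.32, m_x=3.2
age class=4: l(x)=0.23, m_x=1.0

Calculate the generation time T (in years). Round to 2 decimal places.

lx·mx: 0, 0, 2.548, 1.024, 0.23 → R0 = 3.802
x·lx·mx: 0, 0, 5.096, 3.072, 0.92 → Σ = 9.088
T = 9.088 / 3.802 = 2.390321… → 2.39

2.39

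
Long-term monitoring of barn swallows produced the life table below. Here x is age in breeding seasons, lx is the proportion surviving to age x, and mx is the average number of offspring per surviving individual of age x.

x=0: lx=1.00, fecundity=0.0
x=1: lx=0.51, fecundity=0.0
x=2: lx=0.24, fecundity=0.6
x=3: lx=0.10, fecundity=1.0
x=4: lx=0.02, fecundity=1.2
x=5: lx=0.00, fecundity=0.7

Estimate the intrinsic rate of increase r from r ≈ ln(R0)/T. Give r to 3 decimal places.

-0.516

R0 = Σ lx·mx = 0 + 0 + 0.144 + 0.1 + 0.024 + 0 = 0.268
Σ x·lx·mx = 0.684; T = 0.684/0.268 = 2.55224…
r ≈ ln(R0)/T = ln(0.268)/2.55224… = -0.51593… → -0.516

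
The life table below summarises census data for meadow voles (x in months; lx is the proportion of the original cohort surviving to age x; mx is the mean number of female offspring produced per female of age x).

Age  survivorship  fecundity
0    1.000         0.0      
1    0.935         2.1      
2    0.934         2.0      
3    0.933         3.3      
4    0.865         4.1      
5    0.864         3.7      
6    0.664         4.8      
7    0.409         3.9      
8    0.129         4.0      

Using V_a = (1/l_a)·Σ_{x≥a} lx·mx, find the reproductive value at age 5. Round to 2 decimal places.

lx·mx for x ≥ 5: 3.1968, 3.1872, 1.5951, 0.516 → sum = 8.4951
V_5 = 8.4951 / l_5 = 8.4951 / 0.864 = 9.832292… → 9.83

9.83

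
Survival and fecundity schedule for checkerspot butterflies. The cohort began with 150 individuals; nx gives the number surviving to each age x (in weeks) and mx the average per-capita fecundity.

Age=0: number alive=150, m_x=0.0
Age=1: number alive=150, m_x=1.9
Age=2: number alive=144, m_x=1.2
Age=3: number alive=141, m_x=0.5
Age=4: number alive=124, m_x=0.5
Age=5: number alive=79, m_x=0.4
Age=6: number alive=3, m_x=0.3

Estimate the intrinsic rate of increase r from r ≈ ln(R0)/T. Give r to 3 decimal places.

lx = nx/n0 = nx/150: 1, 1, 0.96, 0.94, 0.82667…, 0.52667…, 0.02
R0 = Σ lx·mx = 0 + 1.9 + 1.152 + 0.47 + 0.41333… + 0.21067… + 0.006 = 4.152…
Σ x·lx·mx = 8.356667…; T = 8.356667…/4.152… = 2.01268…
r ≈ ln(R0)/T = ln(4.152…)/2.01268… = 0.70731… → 0.707

0.707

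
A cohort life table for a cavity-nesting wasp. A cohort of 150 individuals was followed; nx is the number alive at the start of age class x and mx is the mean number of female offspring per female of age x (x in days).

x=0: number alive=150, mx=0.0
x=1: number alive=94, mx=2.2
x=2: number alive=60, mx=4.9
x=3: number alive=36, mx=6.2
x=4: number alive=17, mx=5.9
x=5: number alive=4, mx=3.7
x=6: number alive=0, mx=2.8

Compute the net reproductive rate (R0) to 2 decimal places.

lx = nx/n0 = nx/150: 1, 0.62667…, 0.4, 0.24, 0.11333…, 0.02667…, 0
lx·mx by age: 0, 1.378667…, 1.96, 1.488, 0.668667…, 0.098667…, 0
R0 = Σ lx·mx = 5.594… → 5.59

5.59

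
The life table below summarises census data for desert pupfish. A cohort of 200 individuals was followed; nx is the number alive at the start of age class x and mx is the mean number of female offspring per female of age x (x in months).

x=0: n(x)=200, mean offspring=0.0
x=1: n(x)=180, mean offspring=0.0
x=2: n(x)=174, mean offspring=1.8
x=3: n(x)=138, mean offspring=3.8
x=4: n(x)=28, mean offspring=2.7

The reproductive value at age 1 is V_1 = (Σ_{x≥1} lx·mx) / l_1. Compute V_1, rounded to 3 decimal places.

lx = nx/n0 = nx/200: 1, 0.9, 0.87, 0.69, 0.14
lx·mx for x ≥ 1: 0, 1.566, 2.622, 0.378 → sum = 4.566
V_1 = 4.566 / l_1 = 4.566 / 0.9 = 5.073333… → 5.073

5.073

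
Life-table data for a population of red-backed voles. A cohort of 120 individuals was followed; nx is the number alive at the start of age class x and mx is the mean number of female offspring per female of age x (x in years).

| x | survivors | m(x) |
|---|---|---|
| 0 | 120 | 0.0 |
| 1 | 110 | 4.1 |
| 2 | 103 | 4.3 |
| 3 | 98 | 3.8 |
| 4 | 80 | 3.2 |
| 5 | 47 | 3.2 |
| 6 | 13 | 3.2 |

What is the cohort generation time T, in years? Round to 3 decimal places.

2.613

lx = nx/n0 = nx/120: 1, 0.91667…, 0.85833…, 0.81667…, 0.66667…, 0.39167…, 0.10833…
lx·mx: 0, 3.758333…, 3.690833…, 3.103333…, 2.133333…, 1.253333…, 0.346667… → R0 = 14.285833…
x·lx·mx: 0, 3.758333…, 7.381667…, 9.31…, 8.533333…, 6.266667…, 2.08… → Σ = 37.33…
T = 37.33… / 14.285833… = 2.613078… → 2.613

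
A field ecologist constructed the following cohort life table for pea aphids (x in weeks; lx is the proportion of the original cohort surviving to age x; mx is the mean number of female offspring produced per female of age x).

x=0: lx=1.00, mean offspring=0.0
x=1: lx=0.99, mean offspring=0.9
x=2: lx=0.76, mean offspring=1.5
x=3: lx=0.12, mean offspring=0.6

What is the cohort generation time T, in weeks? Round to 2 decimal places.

1.61

lx·mx: 0, 0.891, 1.14, 0.072 → R0 = 2.103
x·lx·mx: 0, 0.891, 2.28, 0.216 → Σ = 3.387
T = 3.387 / 2.103 = 1.610556… → 1.61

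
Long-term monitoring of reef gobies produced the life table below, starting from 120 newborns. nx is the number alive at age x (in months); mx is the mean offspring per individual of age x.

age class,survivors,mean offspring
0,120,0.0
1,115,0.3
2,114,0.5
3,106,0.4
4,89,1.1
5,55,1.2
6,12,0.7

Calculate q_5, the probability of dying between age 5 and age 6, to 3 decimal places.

0.782

lx = nx/n0 = nx/120: 1, 0.95833…, 0.95, 0.88333…, 0.74167…, 0.45833…, 0.1
q_5 = (l_5 − l_6) / l_5 = (0.458333… − 0.1) / 0.458333…
     = 0.358333… / 0.458333… = 0.781818… → 0.782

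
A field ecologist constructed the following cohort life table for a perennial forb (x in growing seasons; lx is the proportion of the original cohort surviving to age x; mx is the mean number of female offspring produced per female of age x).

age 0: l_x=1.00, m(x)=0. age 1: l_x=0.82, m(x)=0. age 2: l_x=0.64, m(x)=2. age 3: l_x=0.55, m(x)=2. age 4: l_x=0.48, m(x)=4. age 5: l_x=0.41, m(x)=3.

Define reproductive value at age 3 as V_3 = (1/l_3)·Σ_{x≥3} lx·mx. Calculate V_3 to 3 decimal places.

7.727

lx·mx for x ≥ 3: 1.1, 1.92, 1.23 → sum = 4.25
V_3 = 4.25 / l_3 = 4.25 / 0.55 = 7.727273… → 7.727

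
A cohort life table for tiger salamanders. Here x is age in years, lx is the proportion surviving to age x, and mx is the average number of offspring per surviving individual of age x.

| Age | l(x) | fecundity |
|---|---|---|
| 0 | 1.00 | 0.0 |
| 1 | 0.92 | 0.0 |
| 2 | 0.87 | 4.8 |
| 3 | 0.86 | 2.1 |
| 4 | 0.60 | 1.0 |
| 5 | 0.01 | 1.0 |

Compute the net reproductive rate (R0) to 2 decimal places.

6.59

lx·mx by age: 0, 0, 4.176, 1.806, 0.6, 0.01
R0 = Σ lx·mx = 6.592 → 6.59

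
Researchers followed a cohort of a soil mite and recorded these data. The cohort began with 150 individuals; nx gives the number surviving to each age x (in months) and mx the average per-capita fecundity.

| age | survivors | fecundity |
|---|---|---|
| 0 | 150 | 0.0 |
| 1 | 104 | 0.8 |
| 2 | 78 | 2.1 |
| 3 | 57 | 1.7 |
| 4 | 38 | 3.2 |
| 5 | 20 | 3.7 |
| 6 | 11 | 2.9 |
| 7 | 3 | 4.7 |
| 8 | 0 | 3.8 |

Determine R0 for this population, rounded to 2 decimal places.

3.90

lx = nx/n0 = nx/150: 1, 0.69333…, 0.52, 0.38, 0.25333…, 0.13333…, 0.07333…, 0.02, 0
lx·mx by age: 0, 0.554667…, 1.092, 0.646, 0.810667…, 0.493333…, 0.212667…, 0.094, 0
R0 = Σ lx·mx = 3.903333… → 3.90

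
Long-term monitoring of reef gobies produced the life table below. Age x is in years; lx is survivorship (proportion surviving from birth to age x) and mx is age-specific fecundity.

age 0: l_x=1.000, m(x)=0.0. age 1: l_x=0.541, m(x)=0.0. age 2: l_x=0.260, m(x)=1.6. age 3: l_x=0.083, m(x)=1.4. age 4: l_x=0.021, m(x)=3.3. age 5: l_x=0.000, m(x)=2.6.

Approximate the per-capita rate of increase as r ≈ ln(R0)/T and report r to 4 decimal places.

R0 = Σ lx·mx = 0 + 0 + 0.416 + 0.1162 + 0.0693 + 0 = 0.6015
Σ x·lx·mx = 1.4578; T = 1.4578/0.6015 = 2.42361…
r ≈ ln(R0)/T = ln(0.6015)/2.42361… = -0.209741… → -0.2097

-0.2097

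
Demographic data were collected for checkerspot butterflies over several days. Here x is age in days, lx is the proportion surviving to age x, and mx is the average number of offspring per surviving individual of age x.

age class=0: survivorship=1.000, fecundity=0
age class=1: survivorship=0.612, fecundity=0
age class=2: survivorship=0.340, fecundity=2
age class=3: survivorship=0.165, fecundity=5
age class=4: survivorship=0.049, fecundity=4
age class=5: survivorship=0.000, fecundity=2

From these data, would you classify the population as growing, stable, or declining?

growing

R0 = Σ lx·mx = 0 + 0 + 0.68 + 0.825 + 0.196 + 0 = 1.701
R0 > 1, so the population is growing.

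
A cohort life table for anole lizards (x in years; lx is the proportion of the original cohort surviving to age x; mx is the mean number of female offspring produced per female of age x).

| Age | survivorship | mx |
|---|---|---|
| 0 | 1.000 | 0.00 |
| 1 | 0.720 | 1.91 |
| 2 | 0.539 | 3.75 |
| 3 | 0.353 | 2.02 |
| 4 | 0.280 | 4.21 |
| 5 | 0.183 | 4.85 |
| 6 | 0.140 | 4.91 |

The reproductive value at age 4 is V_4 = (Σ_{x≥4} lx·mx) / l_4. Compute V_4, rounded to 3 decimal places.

9.835

lx·mx for x ≥ 4: 1.1788, 0.88755, 0.6874 → sum = 2.75375
V_4 = 2.75375 / l_4 = 2.75375 / 0.28 = 9.834821… → 9.835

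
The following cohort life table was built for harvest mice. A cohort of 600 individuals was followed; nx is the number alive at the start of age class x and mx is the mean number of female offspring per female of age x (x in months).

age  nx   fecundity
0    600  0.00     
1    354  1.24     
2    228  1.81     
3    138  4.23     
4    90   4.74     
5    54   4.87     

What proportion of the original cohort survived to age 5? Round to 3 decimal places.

l_5 = n_5/n_0 = 54/600 = 0.09 → 0.090

0.090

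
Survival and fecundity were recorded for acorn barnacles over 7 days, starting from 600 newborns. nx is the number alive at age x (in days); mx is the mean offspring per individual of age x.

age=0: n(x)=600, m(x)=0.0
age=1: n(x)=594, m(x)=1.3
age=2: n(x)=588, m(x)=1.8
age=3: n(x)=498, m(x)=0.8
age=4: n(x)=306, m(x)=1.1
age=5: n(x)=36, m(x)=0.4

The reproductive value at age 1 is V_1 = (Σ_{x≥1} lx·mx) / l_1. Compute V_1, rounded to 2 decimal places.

4.34

lx = nx/n0 = nx/600: 1, 0.99, 0.98, 0.83, 0.51, 0.06
lx·mx for x ≥ 1: 1.287, 1.764, 0.664, 0.561, 0.024 → sum = 4.3
V_1 = 4.3 / l_1 = 4.3 / 0.99 = 4.343434… → 4.34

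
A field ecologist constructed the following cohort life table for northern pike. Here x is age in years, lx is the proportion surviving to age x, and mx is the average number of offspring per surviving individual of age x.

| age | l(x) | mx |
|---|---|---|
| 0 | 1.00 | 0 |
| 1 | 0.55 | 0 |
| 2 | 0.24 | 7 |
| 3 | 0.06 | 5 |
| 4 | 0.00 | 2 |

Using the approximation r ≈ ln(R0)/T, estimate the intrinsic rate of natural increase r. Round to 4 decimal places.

R0 = Σ lx·mx = 0 + 0 + 1.68 + 0.3 + 0 = 1.98
Σ x·lx·mx = 4.26; T = 4.26/1.98 = 2.15152…
r ≈ ln(R0)/T = ln(1.98)/2.15152… = 0.317496… → 0.3175

0.3175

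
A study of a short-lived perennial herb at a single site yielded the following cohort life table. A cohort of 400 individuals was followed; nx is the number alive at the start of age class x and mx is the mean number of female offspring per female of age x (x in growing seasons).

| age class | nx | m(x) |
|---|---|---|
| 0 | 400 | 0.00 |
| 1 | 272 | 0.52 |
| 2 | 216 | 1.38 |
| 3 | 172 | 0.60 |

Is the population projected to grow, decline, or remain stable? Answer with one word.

lx = nx/n0 = nx/400: 1, 0.68, 0.54, 0.43
R0 = Σ lx·mx = 0 + 0.3536 + 0.7452 + 0.258 = 1.3568
R0 > 1, so the population is growing.

growing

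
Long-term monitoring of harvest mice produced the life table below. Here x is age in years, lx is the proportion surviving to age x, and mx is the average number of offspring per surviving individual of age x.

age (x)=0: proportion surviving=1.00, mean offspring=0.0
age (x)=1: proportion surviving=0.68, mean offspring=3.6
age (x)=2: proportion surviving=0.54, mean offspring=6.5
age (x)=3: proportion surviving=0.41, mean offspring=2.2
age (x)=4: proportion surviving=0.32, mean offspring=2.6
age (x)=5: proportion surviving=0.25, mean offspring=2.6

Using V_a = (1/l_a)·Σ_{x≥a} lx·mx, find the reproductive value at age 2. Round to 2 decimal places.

lx·mx for x ≥ 2: 3.51, 0.902, 0.832, 0.65 → sum = 5.894
V_2 = 5.894 / l_2 = 5.894 / 0.54 = 10.914815… → 10.91

10.91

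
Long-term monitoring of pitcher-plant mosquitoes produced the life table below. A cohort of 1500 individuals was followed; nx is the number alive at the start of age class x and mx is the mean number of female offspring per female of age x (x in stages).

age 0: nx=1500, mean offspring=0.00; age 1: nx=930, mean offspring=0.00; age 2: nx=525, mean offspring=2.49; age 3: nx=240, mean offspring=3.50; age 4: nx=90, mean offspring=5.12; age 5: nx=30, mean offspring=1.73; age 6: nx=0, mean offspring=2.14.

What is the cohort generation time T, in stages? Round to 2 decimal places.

2.72

lx = nx/n0 = nx/1500: 1, 0.62, 0.35, 0.16, 0.06, 0.02, 0
lx·mx: 0, 0, 0.8715, 0.56, 0.3072, 0.0346, 0 → R0 = 1.7733
x·lx·mx: 0, 0, 1.743, 1.68, 1.2288, 0.173, 0 → Σ = 4.8248
T = 4.8248 / 1.7733 = 2.720803… → 2.72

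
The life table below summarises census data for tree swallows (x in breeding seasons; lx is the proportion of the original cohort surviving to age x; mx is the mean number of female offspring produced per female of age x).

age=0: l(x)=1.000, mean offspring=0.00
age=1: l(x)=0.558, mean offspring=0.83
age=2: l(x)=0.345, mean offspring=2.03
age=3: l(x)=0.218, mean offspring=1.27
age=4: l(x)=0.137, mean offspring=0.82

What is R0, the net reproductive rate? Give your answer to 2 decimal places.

lx·mx by age: 0, 0.46314, 0.70035, 0.27686, 0.11234
R0 = Σ lx·mx = 1.55269 → 1.55

1.55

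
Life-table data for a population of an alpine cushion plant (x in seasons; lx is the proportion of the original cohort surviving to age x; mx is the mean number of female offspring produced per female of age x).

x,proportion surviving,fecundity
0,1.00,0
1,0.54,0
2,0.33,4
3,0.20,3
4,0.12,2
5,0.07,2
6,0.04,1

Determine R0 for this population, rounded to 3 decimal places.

lx·mx by age: 0, 0, 1.32, 0.6, 0.24, 0.14, 0.04
R0 = Σ lx·mx = 2.34 → 2.340

2.340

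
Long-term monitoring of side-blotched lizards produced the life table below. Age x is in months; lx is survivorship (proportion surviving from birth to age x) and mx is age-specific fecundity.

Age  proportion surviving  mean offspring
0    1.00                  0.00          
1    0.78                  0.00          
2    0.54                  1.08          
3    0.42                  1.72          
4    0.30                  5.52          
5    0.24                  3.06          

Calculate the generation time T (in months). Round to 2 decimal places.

3.69

lx·mx: 0, 0, 0.5832, 0.7224, 1.656, 0.7344 → R0 = 3.696
x·lx·mx: 0, 0, 1.1664, 2.1672, 6.624, 3.672 → Σ = 13.6296
T = 13.6296 / 3.696 = 3.687662… → 3.69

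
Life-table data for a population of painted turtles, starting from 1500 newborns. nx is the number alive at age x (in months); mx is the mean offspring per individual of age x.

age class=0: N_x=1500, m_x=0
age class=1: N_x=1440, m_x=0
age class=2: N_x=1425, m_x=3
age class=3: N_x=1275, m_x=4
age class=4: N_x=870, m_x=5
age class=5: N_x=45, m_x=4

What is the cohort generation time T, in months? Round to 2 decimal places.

lx = nx/n0 = nx/1500: 1, 0.96, 0.95, 0.85, 0.58, 0.03
lx·mx: 0, 0, 2.85, 3.4, 2.9, 0.12 → R0 = 9.27
x·lx·mx: 0, 0, 5.7, 10.2, 11.6, 0.6 → Σ = 28.1
T = 28.1 / 9.27 = 3.031284… → 3.03

3.03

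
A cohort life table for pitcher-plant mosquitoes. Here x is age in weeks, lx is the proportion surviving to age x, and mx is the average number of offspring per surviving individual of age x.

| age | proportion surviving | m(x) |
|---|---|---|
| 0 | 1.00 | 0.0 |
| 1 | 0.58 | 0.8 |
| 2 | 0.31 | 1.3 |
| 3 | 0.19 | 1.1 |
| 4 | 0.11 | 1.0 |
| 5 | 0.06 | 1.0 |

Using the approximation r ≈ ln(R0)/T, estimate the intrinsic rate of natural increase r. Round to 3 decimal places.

0.104

R0 = Σ lx·mx = 0 + 0.464 + 0.403 + 0.209 + 0.11 + 0.06 = 1.246
Σ x·lx·mx = 2.637; T = 2.637/1.246 = 2.11637…
r ≈ ln(R0)/T = ln(1.246)/2.11637… = 0.10392… → 0.104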